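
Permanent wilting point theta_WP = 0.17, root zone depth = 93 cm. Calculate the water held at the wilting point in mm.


Step 1: Water (mm) = theta_WP * depth * 10
Step 2: Water = 0.17 * 93 * 10
Step 3: Water = 158.1 mm

158.1


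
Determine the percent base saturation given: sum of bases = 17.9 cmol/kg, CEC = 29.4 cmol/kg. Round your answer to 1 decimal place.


Step 1: BS = 100 * (sum of bases) / CEC
Step 2: BS = 100 * 17.9 / 29.4
Step 3: BS = 60.9%

60.9


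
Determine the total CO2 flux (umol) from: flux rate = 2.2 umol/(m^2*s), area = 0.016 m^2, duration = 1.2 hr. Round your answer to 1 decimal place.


Step 1: Convert time to seconds: 1.2 hr * 3600 = 4320.0 s
Step 2: Total = flux * area * time_s
Step 3: Total = 2.2 * 0.016 * 4320.0
Step 4: Total = 152.1 umol

152.1


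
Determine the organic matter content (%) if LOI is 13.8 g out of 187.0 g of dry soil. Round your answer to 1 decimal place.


Step 1: OM% = 100 * LOI / sample mass
Step 2: OM = 100 * 13.8 / 187.0
Step 3: OM = 7.4%

7.4


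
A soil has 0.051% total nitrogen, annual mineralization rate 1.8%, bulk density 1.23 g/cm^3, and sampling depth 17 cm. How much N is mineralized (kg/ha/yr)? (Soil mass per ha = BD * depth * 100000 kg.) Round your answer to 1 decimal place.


Step 1: Soil mass per ha = BD * depth * 100000 = 1.23 * 17 * 100000 = 2091000 kg
Step 2: Total N pool = soil mass * N%/100 = 2091000 * 0.051/100 = 1066.41 kg/ha
Step 3: N mineralized = N pool * rate%/100 = 1066.41 * 1.8/100 = 19.2 kg/ha/yr

19.2


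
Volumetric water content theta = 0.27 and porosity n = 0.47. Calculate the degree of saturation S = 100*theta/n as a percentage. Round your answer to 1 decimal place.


Step 1: S = 100 * theta_v / n
Step 2: S = 100 * 0.27 / 0.47
Step 3: S = 57.4%

57.4


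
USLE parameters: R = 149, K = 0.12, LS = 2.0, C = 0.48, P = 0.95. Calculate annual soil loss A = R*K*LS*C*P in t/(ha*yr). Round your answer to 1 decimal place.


Step 1: A = R * K * LS * C * P
Step 2: R * K = 149 * 0.12 = 17.88
Step 3: (R*K) * LS = 17.88 * 2.0 = 35.76
Step 4: * C * P = 35.76 * 0.48 * 0.95 = 16.3
Step 5: A = 16.3 t/(ha*yr)

16.3


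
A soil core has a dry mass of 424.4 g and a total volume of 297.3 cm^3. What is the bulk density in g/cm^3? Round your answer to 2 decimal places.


Step 1: Identify the formula: BD = dry mass / volume
Step 2: Substitute values: BD = 424.4 / 297.3
Step 3: BD = 1.43 g/cm^3

1.43


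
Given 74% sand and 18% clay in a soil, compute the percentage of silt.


Step 1: sand + silt + clay = 100%
Step 2: silt = 100 - sand - clay
Step 3: silt = 100 - 74 - 18
Step 4: silt = 8%

8


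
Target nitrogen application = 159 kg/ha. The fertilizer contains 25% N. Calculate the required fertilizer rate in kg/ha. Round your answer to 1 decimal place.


Step 1: Fertilizer rate = target N / (N content / 100)
Step 2: Rate = 159 / (25 / 100)
Step 3: Rate = 159 / 0.25
Step 4: Rate = 636.0 kg/ha

636.0


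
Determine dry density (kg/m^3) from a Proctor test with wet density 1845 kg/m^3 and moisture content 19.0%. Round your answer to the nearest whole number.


Step 1: Dry density = wet density / (1 + w/100)
Step 2: Dry density = 1845 / (1 + 19.0/100)
Step 3: Dry density = 1845 / 1.19
Step 4: Dry density = 1550 kg/m^3

1550


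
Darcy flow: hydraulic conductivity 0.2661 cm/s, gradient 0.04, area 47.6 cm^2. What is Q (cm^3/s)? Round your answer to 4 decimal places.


Step 1: Apply Darcy's law: Q = K * i * A
Step 2: Q = 0.2661 * 0.04 * 47.6
Step 3: Q = 0.5067 cm^3/s

0.5067


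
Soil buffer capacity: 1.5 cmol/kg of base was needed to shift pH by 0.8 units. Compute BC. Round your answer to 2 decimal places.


Step 1: BC = change in base / change in pH
Step 2: BC = 1.5 / 0.8
Step 3: BC = 1.88 cmol/(kg*pH unit)

1.88


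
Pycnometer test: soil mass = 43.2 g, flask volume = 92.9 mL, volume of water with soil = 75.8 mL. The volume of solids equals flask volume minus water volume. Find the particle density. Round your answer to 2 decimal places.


Step 1: Volume of solids = flask volume - water volume with soil
Step 2: V_solids = 92.9 - 75.8 = 17.1 mL
Step 3: Particle density = mass / V_solids = 43.2 / 17.1 = 2.53 g/cm^3

2.53


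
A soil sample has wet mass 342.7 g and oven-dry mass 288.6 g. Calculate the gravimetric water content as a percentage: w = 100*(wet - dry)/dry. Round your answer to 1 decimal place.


Step 1: Water mass = wet - dry = 342.7 - 288.6 = 54.1 g
Step 2: w = 100 * water mass / dry mass
Step 3: w = 100 * 54.1 / 288.6 = 18.7%

18.7


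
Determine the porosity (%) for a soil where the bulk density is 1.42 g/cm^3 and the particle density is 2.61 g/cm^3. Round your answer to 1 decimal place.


Step 1: Formula: n = 100 * (1 - BD / PD)
Step 2: n = 100 * (1 - 1.42 / 2.61)
Step 3: n = 100 * (1 - 0.54406)
Step 4: n = 45.6%

45.6


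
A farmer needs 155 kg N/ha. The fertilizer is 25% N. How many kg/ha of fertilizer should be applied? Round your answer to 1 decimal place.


Step 1: Fertilizer rate = target N / (N content / 100)
Step 2: Rate = 155 / (25 / 100)
Step 3: Rate = 155 / 0.25
Step 4: Rate = 620.0 kg/ha

620.0


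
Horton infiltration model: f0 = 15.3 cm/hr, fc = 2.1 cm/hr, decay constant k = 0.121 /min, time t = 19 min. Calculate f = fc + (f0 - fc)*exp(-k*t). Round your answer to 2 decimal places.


Step 1: f = fc + (f0 - fc) * exp(-k * t)
Step 2: exp(-0.121 * 19) = 0.100359
Step 3: f = 2.1 + (15.3 - 2.1) * 0.100359
Step 4: f = 2.1 + 13.2 * 0.100359
Step 5: f = 3.42 cm/hr

3.42


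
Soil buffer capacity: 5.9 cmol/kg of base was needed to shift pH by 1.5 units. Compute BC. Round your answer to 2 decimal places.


Step 1: BC = change in base / change in pH
Step 2: BC = 5.9 / 1.5
Step 3: BC = 3.93 cmol/(kg*pH unit)

3.93


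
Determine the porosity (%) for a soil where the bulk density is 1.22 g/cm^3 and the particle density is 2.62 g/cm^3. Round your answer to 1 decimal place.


Step 1: Formula: n = 100 * (1 - BD / PD)
Step 2: n = 100 * (1 - 1.22 / 2.62)
Step 3: n = 100 * (1 - 0.46565)
Step 4: n = 53.4%

53.4


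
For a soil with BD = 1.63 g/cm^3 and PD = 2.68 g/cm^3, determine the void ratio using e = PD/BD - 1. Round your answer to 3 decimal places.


Step 1: e = PD / BD - 1
Step 2: e = 2.68 / 1.63 - 1
Step 3: e = 1.64417 - 1
Step 4: e = 0.644

0.644


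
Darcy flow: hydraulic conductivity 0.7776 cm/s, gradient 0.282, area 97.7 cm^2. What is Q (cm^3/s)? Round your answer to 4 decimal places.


Step 1: Apply Darcy's law: Q = K * i * A
Step 2: Q = 0.7776 * 0.282 * 97.7
Step 3: Q = 21.424 cm^3/s

21.424


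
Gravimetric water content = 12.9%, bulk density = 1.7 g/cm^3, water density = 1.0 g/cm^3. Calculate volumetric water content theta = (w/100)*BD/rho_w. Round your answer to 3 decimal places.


Step 1: theta = (w / 100) * BD / rho_w
Step 2: theta = (12.9 / 100) * 1.7 / 1.0
Step 3: theta = 0.129 * 1.7
Step 4: theta = 0.219

0.219


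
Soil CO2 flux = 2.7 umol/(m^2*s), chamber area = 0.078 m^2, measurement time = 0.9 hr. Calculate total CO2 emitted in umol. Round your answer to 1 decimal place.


Step 1: Convert time to seconds: 0.9 hr * 3600 = 3240.0 s
Step 2: Total = flux * area * time_s
Step 3: Total = 2.7 * 0.078 * 3240.0
Step 4: Total = 682.3 umol

682.3


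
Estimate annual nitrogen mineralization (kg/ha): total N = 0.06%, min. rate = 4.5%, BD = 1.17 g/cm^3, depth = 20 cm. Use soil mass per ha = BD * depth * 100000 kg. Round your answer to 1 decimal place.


Step 1: Soil mass per ha = BD * depth * 100000 = 1.17 * 20 * 100000 = 2340000 kg
Step 2: Total N pool = soil mass * N%/100 = 2340000 * 0.06/100 = 1404.0 kg/ha
Step 3: N mineralized = N pool * rate%/100 = 1404.0 * 4.5/100 = 63.2 kg/ha/yr

63.2


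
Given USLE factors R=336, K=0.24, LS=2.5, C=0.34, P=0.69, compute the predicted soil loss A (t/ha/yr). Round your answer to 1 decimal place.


Step 1: A = R * K * LS * C * P
Step 2: R * K = 336 * 0.24 = 80.64
Step 3: (R*K) * LS = 80.64 * 2.5 = 201.6
Step 4: * C * P = 201.6 * 0.34 * 0.69 = 47.3
Step 5: A = 47.3 t/(ha*yr)

47.3


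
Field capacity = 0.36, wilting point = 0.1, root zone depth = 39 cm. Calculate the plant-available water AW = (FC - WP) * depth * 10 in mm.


Step 1: Available water = (FC - WP) * depth * 10
Step 2: AW = (0.36 - 0.1) * 39 * 10
Step 3: AW = 0.26 * 39 * 10
Step 4: AW = 101.4 mm

101.4


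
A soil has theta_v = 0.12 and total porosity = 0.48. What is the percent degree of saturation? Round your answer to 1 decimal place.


Step 1: S = 100 * theta_v / n
Step 2: S = 100 * 0.12 / 0.48
Step 3: S = 25.0%

25.0


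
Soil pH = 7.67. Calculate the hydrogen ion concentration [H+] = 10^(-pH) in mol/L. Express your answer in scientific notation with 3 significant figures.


Step 1: [H+] = 10^(-pH)
Step 2: [H+] = 10^(-7.67)
Step 3: [H+] = 2.14e-08 mol/L

2.14e-08


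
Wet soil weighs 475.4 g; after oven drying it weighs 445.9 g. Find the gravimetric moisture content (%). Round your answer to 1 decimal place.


Step 1: Water mass = wet - dry = 475.4 - 445.9 = 29.5 g
Step 2: w = 100 * water mass / dry mass
Step 3: w = 100 * 29.5 / 445.9 = 6.6%

6.6


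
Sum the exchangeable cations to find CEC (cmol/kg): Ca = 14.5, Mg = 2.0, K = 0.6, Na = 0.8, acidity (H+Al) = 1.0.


Step 1: CEC = Ca + Mg + K + Na + (H+Al)
Step 2: CEC = 14.5 + 2.0 + 0.6 + 0.8 + 1.0
Step 3: CEC = 18.9 cmol/kg

18.9


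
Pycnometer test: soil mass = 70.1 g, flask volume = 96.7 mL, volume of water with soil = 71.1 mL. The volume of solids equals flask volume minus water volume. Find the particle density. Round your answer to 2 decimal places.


Step 1: Volume of solids = flask volume - water volume with soil
Step 2: V_solids = 96.7 - 71.1 = 25.6 mL
Step 3: Particle density = mass / V_solids = 70.1 / 25.6 = 2.74 g/cm^3

2.74


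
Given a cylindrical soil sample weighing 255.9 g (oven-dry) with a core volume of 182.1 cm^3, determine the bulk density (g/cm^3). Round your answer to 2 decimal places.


Step 1: Identify the formula: BD = dry mass / volume
Step 2: Substitute values: BD = 255.9 / 182.1
Step 3: BD = 1.41 g/cm^3

1.41


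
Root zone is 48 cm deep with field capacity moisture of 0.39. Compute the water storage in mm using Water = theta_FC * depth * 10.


Step 1: Water (mm) = theta_FC * depth (cm) * 10
Step 2: Water = 0.39 * 48 * 10
Step 3: Water = 187.2 mm

187.2


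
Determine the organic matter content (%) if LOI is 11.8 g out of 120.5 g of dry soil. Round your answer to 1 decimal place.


Step 1: OM% = 100 * LOI / sample mass
Step 2: OM = 100 * 11.8 / 120.5
Step 3: OM = 9.8%

9.8


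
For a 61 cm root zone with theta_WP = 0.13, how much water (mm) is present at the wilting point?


Step 1: Water (mm) = theta_WP * depth * 10
Step 2: Water = 0.13 * 61 * 10
Step 3: Water = 79.3 mm

79.3


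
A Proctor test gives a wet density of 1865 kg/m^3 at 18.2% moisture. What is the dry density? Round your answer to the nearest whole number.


Step 1: Dry density = wet density / (1 + w/100)
Step 2: Dry density = 1865 / (1 + 18.2/100)
Step 3: Dry density = 1865 / 1.182
Step 4: Dry density = 1578 kg/m^3

1578


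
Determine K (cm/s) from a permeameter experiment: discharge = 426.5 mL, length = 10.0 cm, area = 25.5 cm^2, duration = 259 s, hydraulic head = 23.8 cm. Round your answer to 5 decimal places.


Step 1: K = Q * L / (A * t * h)
Step 2: Numerator = 426.5 * 10.0 = 4265.0
Step 3: Denominator = 25.5 * 259 * 23.8 = 157187.1
Step 4: K = 4265.0 / 157187.1 = 0.02713 cm/s

0.02713


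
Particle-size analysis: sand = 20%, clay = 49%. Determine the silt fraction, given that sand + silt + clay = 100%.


Step 1: sand + silt + clay = 100%
Step 2: silt = 100 - sand - clay
Step 3: silt = 100 - 20 - 49
Step 4: silt = 31%

31


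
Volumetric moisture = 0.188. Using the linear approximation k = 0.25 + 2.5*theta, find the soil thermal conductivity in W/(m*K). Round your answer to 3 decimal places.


Step 1: k = 0.25 + 2.5 * theta
Step 2: k = 0.25 + 2.5 * 0.188
Step 3: k = 0.25 + 0.47
Step 4: k = 0.72 W/(m*K)

0.72


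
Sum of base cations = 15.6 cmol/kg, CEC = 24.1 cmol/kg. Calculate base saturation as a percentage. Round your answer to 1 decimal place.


Step 1: BS = 100 * (sum of bases) / CEC
Step 2: BS = 100 * 15.6 / 24.1
Step 3: BS = 64.7%

64.7


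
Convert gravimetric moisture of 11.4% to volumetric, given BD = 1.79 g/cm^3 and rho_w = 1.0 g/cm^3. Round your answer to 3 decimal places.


Step 1: theta = (w / 100) * BD / rho_w
Step 2: theta = (11.4 / 100) * 1.79 / 1.0
Step 3: theta = 0.114 * 1.79
Step 4: theta = 0.204

0.204


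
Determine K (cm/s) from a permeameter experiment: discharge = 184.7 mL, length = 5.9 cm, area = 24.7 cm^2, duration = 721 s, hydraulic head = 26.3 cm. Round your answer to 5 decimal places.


Step 1: K = Q * L / (A * t * h)
Step 2: Numerator = 184.7 * 5.9 = 1089.73
Step 3: Denominator = 24.7 * 721 * 26.3 = 468368.81
Step 4: K = 1089.73 / 468368.81 = 0.00233 cm/s

0.00233


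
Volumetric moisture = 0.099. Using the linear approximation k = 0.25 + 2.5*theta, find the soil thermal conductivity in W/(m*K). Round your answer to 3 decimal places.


Step 1: k = 0.25 + 2.5 * theta
Step 2: k = 0.25 + 2.5 * 0.099
Step 3: k = 0.25 + 0.248
Step 4: k = 0.498 W/(m*K)

0.498


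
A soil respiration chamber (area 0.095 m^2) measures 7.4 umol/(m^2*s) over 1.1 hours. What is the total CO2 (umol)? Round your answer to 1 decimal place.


Step 1: Convert time to seconds: 1.1 hr * 3600 = 3960.0 s
Step 2: Total = flux * area * time_s
Step 3: Total = 7.4 * 0.095 * 3960.0
Step 4: Total = 2783.9 umol

2783.9


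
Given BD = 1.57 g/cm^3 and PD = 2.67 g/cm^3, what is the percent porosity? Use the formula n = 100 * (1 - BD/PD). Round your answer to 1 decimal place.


Step 1: Formula: n = 100 * (1 - BD / PD)
Step 2: n = 100 * (1 - 1.57 / 2.67)
Step 3: n = 100 * (1 - 0.58801)
Step 4: n = 41.2%

41.2


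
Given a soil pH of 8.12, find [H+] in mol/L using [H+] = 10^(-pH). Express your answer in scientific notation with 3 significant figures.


Step 1: [H+] = 10^(-pH)
Step 2: [H+] = 10^(-8.12)
Step 3: [H+] = 7.59e-09 mol/L

7.59e-09


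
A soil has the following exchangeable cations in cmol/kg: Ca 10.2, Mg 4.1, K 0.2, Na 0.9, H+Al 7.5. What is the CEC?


Step 1: CEC = Ca + Mg + K + Na + (H+Al)
Step 2: CEC = 10.2 + 4.1 + 0.2 + 0.9 + 7.5
Step 3: CEC = 22.9 cmol/kg

22.9


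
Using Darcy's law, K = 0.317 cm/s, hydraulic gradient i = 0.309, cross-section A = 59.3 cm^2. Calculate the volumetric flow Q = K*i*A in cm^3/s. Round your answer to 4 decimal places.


Step 1: Apply Darcy's law: Q = K * i * A
Step 2: Q = 0.317 * 0.309 * 59.3
Step 3: Q = 5.8086 cm^3/s

5.8086


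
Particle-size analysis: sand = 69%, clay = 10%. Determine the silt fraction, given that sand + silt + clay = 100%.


Step 1: sand + silt + clay = 100%
Step 2: silt = 100 - sand - clay
Step 3: silt = 100 - 69 - 10
Step 4: silt = 21%

21


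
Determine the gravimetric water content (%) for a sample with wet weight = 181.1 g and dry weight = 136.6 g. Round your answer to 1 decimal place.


Step 1: Water mass = wet - dry = 181.1 - 136.6 = 44.5 g
Step 2: w = 100 * water mass / dry mass
Step 3: w = 100 * 44.5 / 136.6 = 32.6%

32.6


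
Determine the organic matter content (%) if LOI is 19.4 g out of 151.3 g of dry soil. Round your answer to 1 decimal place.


Step 1: OM% = 100 * LOI / sample mass
Step 2: OM = 100 * 19.4 / 151.3
Step 3: OM = 12.8%

12.8


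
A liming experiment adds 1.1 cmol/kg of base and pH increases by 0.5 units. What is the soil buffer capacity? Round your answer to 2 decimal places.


Step 1: BC = change in base / change in pH
Step 2: BC = 1.1 / 0.5
Step 3: BC = 2.2 cmol/(kg*pH unit)

2.2


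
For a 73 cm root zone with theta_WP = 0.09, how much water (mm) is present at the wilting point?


Step 1: Water (mm) = theta_WP * depth * 10
Step 2: Water = 0.09 * 73 * 10
Step 3: Water = 65.7 mm

65.7


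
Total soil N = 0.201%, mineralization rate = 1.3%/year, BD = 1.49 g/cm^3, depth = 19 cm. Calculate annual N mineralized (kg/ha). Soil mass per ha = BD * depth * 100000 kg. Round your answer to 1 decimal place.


Step 1: Soil mass per ha = BD * depth * 100000 = 1.49 * 19 * 100000 = 2831000 kg
Step 2: Total N pool = soil mass * N%/100 = 2831000 * 0.201/100 = 5690.31 kg/ha
Step 3: N mineralized = N pool * rate%/100 = 5690.31 * 1.3/100 = 74.0 kg/ha/yr

74.0


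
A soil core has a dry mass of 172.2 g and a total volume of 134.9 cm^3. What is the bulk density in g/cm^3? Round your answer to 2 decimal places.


Step 1: Identify the formula: BD = dry mass / volume
Step 2: Substitute values: BD = 172.2 / 134.9
Step 3: BD = 1.28 g/cm^3

1.28


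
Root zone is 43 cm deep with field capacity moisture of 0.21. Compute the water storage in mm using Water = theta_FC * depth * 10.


Step 1: Water (mm) = theta_FC * depth (cm) * 10
Step 2: Water = 0.21 * 43 * 10
Step 3: Water = 90.3 mm

90.3


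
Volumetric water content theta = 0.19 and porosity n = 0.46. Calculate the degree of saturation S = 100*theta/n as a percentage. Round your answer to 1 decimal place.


Step 1: S = 100 * theta_v / n
Step 2: S = 100 * 0.19 / 0.46
Step 3: S = 41.3%

41.3


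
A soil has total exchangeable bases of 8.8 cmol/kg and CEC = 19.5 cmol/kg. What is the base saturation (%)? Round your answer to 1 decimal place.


Step 1: BS = 100 * (sum of bases) / CEC
Step 2: BS = 100 * 8.8 / 19.5
Step 3: BS = 45.1%

45.1


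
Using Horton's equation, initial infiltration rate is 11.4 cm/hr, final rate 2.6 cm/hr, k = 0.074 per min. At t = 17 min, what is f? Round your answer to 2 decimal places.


Step 1: f = fc + (f0 - fc) * exp(-k * t)
Step 2: exp(-0.074 * 17) = 0.284222
Step 3: f = 2.6 + (11.4 - 2.6) * 0.284222
Step 4: f = 2.6 + 8.8 * 0.284222
Step 5: f = 5.1 cm/hr

5.1


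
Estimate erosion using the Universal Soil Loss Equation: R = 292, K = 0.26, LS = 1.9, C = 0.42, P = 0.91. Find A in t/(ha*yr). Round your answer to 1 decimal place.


Step 1: A = R * K * LS * C * P
Step 2: R * K = 292 * 0.26 = 75.92
Step 3: (R*K) * LS = 75.92 * 1.9 = 144.248
Step 4: * C * P = 144.248 * 0.42 * 0.91 = 55.1
Step 5: A = 55.1 t/(ha*yr)

55.1


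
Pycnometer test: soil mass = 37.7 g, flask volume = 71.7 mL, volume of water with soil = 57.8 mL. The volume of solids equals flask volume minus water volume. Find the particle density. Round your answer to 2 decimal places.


Step 1: Volume of solids = flask volume - water volume with soil
Step 2: V_solids = 71.7 - 57.8 = 13.9 mL
Step 3: Particle density = mass / V_solids = 37.7 / 13.9 = 2.71 g/cm^3

2.71


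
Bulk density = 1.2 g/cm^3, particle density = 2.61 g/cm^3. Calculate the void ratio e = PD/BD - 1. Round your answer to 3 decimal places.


Step 1: e = PD / BD - 1
Step 2: e = 2.61 / 1.2 - 1
Step 3: e = 2.175 - 1
Step 4: e = 1.175

1.175


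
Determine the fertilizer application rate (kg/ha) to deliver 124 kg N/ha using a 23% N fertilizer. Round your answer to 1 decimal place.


Step 1: Fertilizer rate = target N / (N content / 100)
Step 2: Rate = 124 / (23 / 100)
Step 3: Rate = 124 / 0.23
Step 4: Rate = 539.1 kg/ha

539.1


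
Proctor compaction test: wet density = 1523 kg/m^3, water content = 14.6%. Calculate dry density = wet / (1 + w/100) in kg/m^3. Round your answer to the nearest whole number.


Step 1: Dry density = wet density / (1 + w/100)
Step 2: Dry density = 1523 / (1 + 14.6/100)
Step 3: Dry density = 1523 / 1.146
Step 4: Dry density = 1329 kg/m^3

1329


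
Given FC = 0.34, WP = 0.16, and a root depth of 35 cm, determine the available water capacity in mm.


Step 1: Available water = (FC - WP) * depth * 10
Step 2: AW = (0.34 - 0.16) * 35 * 10
Step 3: AW = 0.18 * 35 * 10
Step 4: AW = 63.0 mm

63.0


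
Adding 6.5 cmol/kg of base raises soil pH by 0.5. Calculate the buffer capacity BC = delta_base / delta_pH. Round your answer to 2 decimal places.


Step 1: BC = change in base / change in pH
Step 2: BC = 6.5 / 0.5
Step 3: BC = 13.0 cmol/(kg*pH unit)

13.0


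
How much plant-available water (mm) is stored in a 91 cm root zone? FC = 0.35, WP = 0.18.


Step 1: Available water = (FC - WP) * depth * 10
Step 2: AW = (0.35 - 0.18) * 91 * 10
Step 3: AW = 0.17 * 91 * 10
Step 4: AW = 154.7 mm

154.7


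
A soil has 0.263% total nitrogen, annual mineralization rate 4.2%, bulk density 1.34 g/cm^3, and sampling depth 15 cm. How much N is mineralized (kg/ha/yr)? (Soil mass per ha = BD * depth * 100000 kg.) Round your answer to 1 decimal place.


Step 1: Soil mass per ha = BD * depth * 100000 = 1.34 * 15 * 100000 = 2010000 kg
Step 2: Total N pool = soil mass * N%/100 = 2010000 * 0.263/100 = 5286.3 kg/ha
Step 3: N mineralized = N pool * rate%/100 = 5286.3 * 4.2/100 = 222.0 kg/ha/yr

222.0


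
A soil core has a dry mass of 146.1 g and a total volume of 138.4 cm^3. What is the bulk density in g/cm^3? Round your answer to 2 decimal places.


Step 1: Identify the formula: BD = dry mass / volume
Step 2: Substitute values: BD = 146.1 / 138.4
Step 3: BD = 1.06 g/cm^3

1.06


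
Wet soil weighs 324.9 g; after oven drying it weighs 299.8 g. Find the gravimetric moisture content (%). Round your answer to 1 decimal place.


Step 1: Water mass = wet - dry = 324.9 - 299.8 = 25.1 g
Step 2: w = 100 * water mass / dry mass
Step 3: w = 100 * 25.1 / 299.8 = 8.4%

8.4


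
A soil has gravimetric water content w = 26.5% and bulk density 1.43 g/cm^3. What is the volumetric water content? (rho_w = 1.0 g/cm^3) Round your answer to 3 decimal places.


Step 1: theta = (w / 100) * BD / rho_w
Step 2: theta = (26.5 / 100) * 1.43 / 1.0
Step 3: theta = 0.265 * 1.43
Step 4: theta = 0.379

0.379


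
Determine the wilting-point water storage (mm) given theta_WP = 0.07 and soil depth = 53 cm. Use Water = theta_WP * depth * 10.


Step 1: Water (mm) = theta_WP * depth * 10
Step 2: Water = 0.07 * 53 * 10
Step 3: Water = 37.1 mm

37.1


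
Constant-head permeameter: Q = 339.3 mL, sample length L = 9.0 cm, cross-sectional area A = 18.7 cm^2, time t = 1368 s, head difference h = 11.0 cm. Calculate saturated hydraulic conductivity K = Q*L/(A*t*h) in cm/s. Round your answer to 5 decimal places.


Step 1: K = Q * L / (A * t * h)
Step 2: Numerator = 339.3 * 9.0 = 3053.7
Step 3: Denominator = 18.7 * 1368 * 11.0 = 281397.6
Step 4: K = 3053.7 / 281397.6 = 0.01085 cm/s

0.01085


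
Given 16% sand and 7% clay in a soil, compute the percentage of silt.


Step 1: sand + silt + clay = 100%
Step 2: silt = 100 - sand - clay
Step 3: silt = 100 - 16 - 7
Step 4: silt = 77%

77


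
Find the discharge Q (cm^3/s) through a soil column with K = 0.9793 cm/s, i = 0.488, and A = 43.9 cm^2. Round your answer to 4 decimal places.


Step 1: Apply Darcy's law: Q = K * i * A
Step 2: Q = 0.9793 * 0.488 * 43.9
Step 3: Q = 20.9797 cm^3/s

20.9797


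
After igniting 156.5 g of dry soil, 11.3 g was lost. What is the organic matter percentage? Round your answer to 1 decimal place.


Step 1: OM% = 100 * LOI / sample mass
Step 2: OM = 100 * 11.3 / 156.5
Step 3: OM = 7.2%

7.2


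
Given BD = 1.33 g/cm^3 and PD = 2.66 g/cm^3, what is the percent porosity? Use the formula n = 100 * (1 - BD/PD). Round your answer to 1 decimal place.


Step 1: Formula: n = 100 * (1 - BD / PD)
Step 2: n = 100 * (1 - 1.33 / 2.66)
Step 3: n = 100 * (1 - 0.5)
Step 4: n = 50.0%

50.0


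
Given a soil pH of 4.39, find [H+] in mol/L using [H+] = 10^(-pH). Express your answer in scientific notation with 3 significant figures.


Step 1: [H+] = 10^(-pH)
Step 2: [H+] = 10^(-4.39)
Step 3: [H+] = 4.07e-05 mol/L

4.07e-05


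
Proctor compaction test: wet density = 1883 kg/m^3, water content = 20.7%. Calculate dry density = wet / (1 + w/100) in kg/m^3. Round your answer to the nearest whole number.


Step 1: Dry density = wet density / (1 + w/100)
Step 2: Dry density = 1883 / (1 + 20.7/100)
Step 3: Dry density = 1883 / 1.207
Step 4: Dry density = 1560 kg/m^3

1560


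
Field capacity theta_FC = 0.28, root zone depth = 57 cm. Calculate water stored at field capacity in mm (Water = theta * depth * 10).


Step 1: Water (mm) = theta_FC * depth (cm) * 10
Step 2: Water = 0.28 * 57 * 10
Step 3: Water = 159.6 mm

159.6


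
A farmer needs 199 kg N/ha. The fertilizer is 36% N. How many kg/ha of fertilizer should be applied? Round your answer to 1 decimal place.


Step 1: Fertilizer rate = target N / (N content / 100)
Step 2: Rate = 199 / (36 / 100)
Step 3: Rate = 199 / 0.36
Step 4: Rate = 552.8 kg/ha

552.8


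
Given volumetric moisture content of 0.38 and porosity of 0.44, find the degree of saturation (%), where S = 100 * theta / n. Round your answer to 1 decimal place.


Step 1: S = 100 * theta_v / n
Step 2: S = 100 * 0.38 / 0.44
Step 3: S = 86.4%

86.4


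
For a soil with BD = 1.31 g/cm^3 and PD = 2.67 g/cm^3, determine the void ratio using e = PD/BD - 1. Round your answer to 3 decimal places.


Step 1: e = PD / BD - 1
Step 2: e = 2.67 / 1.31 - 1
Step 3: e = 2.03817 - 1
Step 4: e = 1.038

1.038


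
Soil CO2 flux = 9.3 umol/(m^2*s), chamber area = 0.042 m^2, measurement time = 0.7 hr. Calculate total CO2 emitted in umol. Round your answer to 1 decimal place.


Step 1: Convert time to seconds: 0.7 hr * 3600 = 2520.0 s
Step 2: Total = flux * area * time_s
Step 3: Total = 9.3 * 0.042 * 2520.0
Step 4: Total = 984.3 umol

984.3


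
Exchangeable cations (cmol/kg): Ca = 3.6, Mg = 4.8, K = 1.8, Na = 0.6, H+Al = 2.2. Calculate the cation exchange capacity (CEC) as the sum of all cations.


Step 1: CEC = Ca + Mg + K + Na + (H+Al)
Step 2: CEC = 3.6 + 4.8 + 1.8 + 0.6 + 2.2
Step 3: CEC = 13.0 cmol/kg

13.0


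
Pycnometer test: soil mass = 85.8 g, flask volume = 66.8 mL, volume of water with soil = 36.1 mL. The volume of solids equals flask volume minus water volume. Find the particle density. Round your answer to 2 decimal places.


Step 1: Volume of solids = flask volume - water volume with soil
Step 2: V_solids = 66.8 - 36.1 = 30.7 mL
Step 3: Particle density = mass / V_solids = 85.8 / 30.7 = 2.79 g/cm^3

2.79


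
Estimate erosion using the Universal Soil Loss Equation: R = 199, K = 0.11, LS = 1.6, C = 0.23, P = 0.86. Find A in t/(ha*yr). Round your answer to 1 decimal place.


Step 1: A = R * K * LS * C * P
Step 2: R * K = 199 * 0.11 = 21.89
Step 3: (R*K) * LS = 21.89 * 1.6 = 35.024
Step 4: * C * P = 35.024 * 0.23 * 0.86 = 6.9
Step 5: A = 6.9 t/(ha*yr)

6.9


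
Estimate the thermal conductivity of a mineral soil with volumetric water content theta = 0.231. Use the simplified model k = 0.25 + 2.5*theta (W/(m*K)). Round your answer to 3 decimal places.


Step 1: k = 0.25 + 2.5 * theta
Step 2: k = 0.25 + 2.5 * 0.231
Step 3: k = 0.25 + 0.578
Step 4: k = 0.828 W/(m*K)

0.828


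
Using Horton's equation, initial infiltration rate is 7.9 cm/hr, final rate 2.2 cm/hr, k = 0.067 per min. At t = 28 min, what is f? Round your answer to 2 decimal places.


Step 1: f = fc + (f0 - fc) * exp(-k * t)
Step 2: exp(-0.067 * 28) = 0.153202
Step 3: f = 2.2 + (7.9 - 2.2) * 0.153202
Step 4: f = 2.2 + 5.7 * 0.153202
Step 5: f = 3.07 cm/hr

3.07


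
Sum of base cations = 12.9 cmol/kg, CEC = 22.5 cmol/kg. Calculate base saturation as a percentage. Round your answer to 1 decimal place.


Step 1: BS = 100 * (sum of bases) / CEC
Step 2: BS = 100 * 12.9 / 22.5
Step 3: BS = 57.3%

57.3


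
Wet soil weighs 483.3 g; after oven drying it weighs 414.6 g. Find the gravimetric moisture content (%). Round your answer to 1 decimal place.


Step 1: Water mass = wet - dry = 483.3 - 414.6 = 68.7 g
Step 2: w = 100 * water mass / dry mass
Step 3: w = 100 * 68.7 / 414.6 = 16.6%

16.6


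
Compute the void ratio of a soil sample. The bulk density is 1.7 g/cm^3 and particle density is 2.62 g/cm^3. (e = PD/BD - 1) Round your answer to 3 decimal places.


Step 1: e = PD / BD - 1
Step 2: e = 2.62 / 1.7 - 1
Step 3: e = 1.54118 - 1
Step 4: e = 0.541

0.541


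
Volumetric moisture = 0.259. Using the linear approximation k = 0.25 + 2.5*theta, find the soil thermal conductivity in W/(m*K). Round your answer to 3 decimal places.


Step 1: k = 0.25 + 2.5 * theta
Step 2: k = 0.25 + 2.5 * 0.259
Step 3: k = 0.25 + 0.648
Step 4: k = 0.898 W/(m*K)

0.898


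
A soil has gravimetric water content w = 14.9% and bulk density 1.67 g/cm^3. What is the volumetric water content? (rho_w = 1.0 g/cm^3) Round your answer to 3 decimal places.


Step 1: theta = (w / 100) * BD / rho_w
Step 2: theta = (14.9 / 100) * 1.67 / 1.0
Step 3: theta = 0.149 * 1.67
Step 4: theta = 0.249

0.249


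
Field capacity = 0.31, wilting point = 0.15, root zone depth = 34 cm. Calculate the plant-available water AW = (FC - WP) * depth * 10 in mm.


Step 1: Available water = (FC - WP) * depth * 10
Step 2: AW = (0.31 - 0.15) * 34 * 10
Step 3: AW = 0.16 * 34 * 10
Step 4: AW = 54.4 mm

54.4


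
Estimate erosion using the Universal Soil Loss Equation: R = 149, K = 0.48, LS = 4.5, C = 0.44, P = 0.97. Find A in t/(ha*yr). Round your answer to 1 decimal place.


Step 1: A = R * K * LS * C * P
Step 2: R * K = 149 * 0.48 = 71.52
Step 3: (R*K) * LS = 71.52 * 4.5 = 321.84
Step 4: * C * P = 321.84 * 0.44 * 0.97 = 137.4
Step 5: A = 137.4 t/(ha*yr)

137.4


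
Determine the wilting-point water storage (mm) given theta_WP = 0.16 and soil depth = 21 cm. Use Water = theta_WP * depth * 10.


Step 1: Water (mm) = theta_WP * depth * 10
Step 2: Water = 0.16 * 21 * 10
Step 3: Water = 33.6 mm

33.6


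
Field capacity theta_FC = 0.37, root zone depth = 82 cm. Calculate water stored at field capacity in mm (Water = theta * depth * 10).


Step 1: Water (mm) = theta_FC * depth (cm) * 10
Step 2: Water = 0.37 * 82 * 10
Step 3: Water = 303.4 mm

303.4


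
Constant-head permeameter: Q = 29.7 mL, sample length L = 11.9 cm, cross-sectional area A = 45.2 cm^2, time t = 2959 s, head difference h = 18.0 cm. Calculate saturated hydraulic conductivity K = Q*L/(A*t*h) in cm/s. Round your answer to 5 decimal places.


Step 1: K = Q * L / (A * t * h)
Step 2: Numerator = 29.7 * 11.9 = 353.43
Step 3: Denominator = 45.2 * 2959 * 18.0 = 2407442.4
Step 4: K = 353.43 / 2407442.4 = 0.00015 cm/s

0.00015


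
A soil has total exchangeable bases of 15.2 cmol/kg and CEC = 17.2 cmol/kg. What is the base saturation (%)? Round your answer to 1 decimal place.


Step 1: BS = 100 * (sum of bases) / CEC
Step 2: BS = 100 * 15.2 / 17.2
Step 3: BS = 88.4%

88.4


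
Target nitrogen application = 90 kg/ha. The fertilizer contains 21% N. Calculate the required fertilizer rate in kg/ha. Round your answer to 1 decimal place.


Step 1: Fertilizer rate = target N / (N content / 100)
Step 2: Rate = 90 / (21 / 100)
Step 3: Rate = 90 / 0.21
Step 4: Rate = 428.6 kg/ha

428.6


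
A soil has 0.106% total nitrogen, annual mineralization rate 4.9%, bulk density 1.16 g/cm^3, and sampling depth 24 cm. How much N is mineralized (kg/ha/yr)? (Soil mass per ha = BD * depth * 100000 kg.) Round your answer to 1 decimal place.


Step 1: Soil mass per ha = BD * depth * 100000 = 1.16 * 24 * 100000 = 2784000 kg
Step 2: Total N pool = soil mass * N%/100 = 2784000 * 0.106/100 = 2951.04 kg/ha
Step 3: N mineralized = N pool * rate%/100 = 2951.04 * 4.9/100 = 144.6 kg/ha/yr

144.6


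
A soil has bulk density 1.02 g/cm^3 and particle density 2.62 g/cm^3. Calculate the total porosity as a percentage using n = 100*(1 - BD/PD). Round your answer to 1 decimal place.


Step 1: Formula: n = 100 * (1 - BD / PD)
Step 2: n = 100 * (1 - 1.02 / 2.62)
Step 3: n = 100 * (1 - 0.38931)
Step 4: n = 61.1%

61.1


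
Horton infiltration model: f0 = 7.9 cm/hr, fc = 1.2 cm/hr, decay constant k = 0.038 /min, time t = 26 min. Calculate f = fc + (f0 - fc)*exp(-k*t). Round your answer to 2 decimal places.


Step 1: f = fc + (f0 - fc) * exp(-k * t)
Step 2: exp(-0.038 * 26) = 0.372321
Step 3: f = 1.2 + (7.9 - 1.2) * 0.372321
Step 4: f = 1.2 + 6.7 * 0.372321
Step 5: f = 3.69 cm/hr

3.69


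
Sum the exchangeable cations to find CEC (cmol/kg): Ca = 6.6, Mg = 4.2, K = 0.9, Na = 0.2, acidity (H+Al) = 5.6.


Step 1: CEC = Ca + Mg + K + Na + (H+Al)
Step 2: CEC = 6.6 + 4.2 + 0.9 + 0.2 + 5.6
Step 3: CEC = 17.5 cmol/kg

17.5


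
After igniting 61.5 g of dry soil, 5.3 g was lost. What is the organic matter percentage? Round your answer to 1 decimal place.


Step 1: OM% = 100 * LOI / sample mass
Step 2: OM = 100 * 5.3 / 61.5
Step 3: OM = 8.6%

8.6


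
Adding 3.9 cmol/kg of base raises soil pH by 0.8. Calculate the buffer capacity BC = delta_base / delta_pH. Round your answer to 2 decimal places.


Step 1: BC = change in base / change in pH
Step 2: BC = 3.9 / 0.8
Step 3: BC = 4.88 cmol/(kg*pH unit)

4.88


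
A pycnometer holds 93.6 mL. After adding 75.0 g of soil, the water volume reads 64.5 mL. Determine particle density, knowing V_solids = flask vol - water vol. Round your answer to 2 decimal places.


Step 1: Volume of solids = flask volume - water volume with soil
Step 2: V_solids = 93.6 - 64.5 = 29.1 mL
Step 3: Particle density = mass / V_solids = 75.0 / 29.1 = 2.58 g/cm^3

2.58


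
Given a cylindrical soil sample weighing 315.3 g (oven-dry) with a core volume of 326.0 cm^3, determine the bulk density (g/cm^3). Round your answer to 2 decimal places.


Step 1: Identify the formula: BD = dry mass / volume
Step 2: Substitute values: BD = 315.3 / 326.0
Step 3: BD = 0.97 g/cm^3

0.97


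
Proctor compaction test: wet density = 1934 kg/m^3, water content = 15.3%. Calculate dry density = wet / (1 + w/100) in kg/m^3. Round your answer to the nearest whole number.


Step 1: Dry density = wet density / (1 + w/100)
Step 2: Dry density = 1934 / (1 + 15.3/100)
Step 3: Dry density = 1934 / 1.153
Step 4: Dry density = 1677 kg/m^3

1677


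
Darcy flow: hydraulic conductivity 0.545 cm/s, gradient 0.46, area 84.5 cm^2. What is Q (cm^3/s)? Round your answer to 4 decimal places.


Step 1: Apply Darcy's law: Q = K * i * A
Step 2: Q = 0.545 * 0.46 * 84.5
Step 3: Q = 21.1842 cm^3/s

21.1842


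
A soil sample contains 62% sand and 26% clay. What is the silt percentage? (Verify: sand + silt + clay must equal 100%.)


Step 1: sand + silt + clay = 100%
Step 2: silt = 100 - sand - clay
Step 3: silt = 100 - 62 - 26
Step 4: silt = 12%

12


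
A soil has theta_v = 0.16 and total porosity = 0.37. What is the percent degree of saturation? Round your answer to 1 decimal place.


Step 1: S = 100 * theta_v / n
Step 2: S = 100 * 0.16 / 0.37
Step 3: S = 43.2%

43.2


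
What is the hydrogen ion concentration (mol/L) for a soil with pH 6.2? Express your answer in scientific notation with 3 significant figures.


Step 1: [H+] = 10^(-pH)
Step 2: [H+] = 10^(-6.2)
Step 3: [H+] = 6.31e-07 mol/L

6.31e-07


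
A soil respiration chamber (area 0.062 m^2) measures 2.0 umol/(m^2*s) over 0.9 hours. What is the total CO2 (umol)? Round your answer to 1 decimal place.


Step 1: Convert time to seconds: 0.9 hr * 3600 = 3240.0 s
Step 2: Total = flux * area * time_s
Step 3: Total = 2.0 * 0.062 * 3240.0
Step 4: Total = 401.8 umol

401.8


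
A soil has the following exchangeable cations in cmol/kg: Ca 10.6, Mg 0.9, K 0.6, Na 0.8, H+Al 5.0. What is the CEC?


Step 1: CEC = Ca + Mg + K + Na + (H+Al)
Step 2: CEC = 10.6 + 0.9 + 0.6 + 0.8 + 5.0
Step 3: CEC = 17.9 cmol/kg

17.9


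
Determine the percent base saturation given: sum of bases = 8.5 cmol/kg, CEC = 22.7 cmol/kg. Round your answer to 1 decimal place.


Step 1: BS = 100 * (sum of bases) / CEC
Step 2: BS = 100 * 8.5 / 22.7
Step 3: BS = 37.4%

37.4


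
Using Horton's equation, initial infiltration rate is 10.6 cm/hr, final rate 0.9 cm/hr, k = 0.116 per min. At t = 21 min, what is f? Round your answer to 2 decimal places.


Step 1: f = fc + (f0 - fc) * exp(-k * t)
Step 2: exp(-0.116 * 21) = 0.08751
Step 3: f = 0.9 + (10.6 - 0.9) * 0.08751
Step 4: f = 0.9 + 9.7 * 0.08751
Step 5: f = 1.75 cm/hr

1.75


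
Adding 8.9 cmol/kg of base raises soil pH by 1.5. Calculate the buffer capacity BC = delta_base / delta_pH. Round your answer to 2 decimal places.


Step 1: BC = change in base / change in pH
Step 2: BC = 8.9 / 1.5
Step 3: BC = 5.93 cmol/(kg*pH unit)

5.93


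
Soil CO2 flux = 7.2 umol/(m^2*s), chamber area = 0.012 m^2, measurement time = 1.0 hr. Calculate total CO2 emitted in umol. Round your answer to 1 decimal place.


Step 1: Convert time to seconds: 1.0 hr * 3600 = 3600.0 s
Step 2: Total = flux * area * time_s
Step 3: Total = 7.2 * 0.012 * 3600.0
Step 4: Total = 311.0 umol

311.0


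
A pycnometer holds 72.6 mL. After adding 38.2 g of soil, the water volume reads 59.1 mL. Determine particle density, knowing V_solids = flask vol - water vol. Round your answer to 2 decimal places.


Step 1: Volume of solids = flask volume - water volume with soil
Step 2: V_solids = 72.6 - 59.1 = 13.5 mL
Step 3: Particle density = mass / V_solids = 38.2 / 13.5 = 2.83 g/cm^3

2.83


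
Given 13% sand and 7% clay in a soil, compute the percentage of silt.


Step 1: sand + silt + clay = 100%
Step 2: silt = 100 - sand - clay
Step 3: silt = 100 - 13 - 7
Step 4: silt = 80%

80


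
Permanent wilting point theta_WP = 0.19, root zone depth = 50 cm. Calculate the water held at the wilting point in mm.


Step 1: Water (mm) = theta_WP * depth * 10
Step 2: Water = 0.19 * 50 * 10
Step 3: Water = 95.0 mm

95.0


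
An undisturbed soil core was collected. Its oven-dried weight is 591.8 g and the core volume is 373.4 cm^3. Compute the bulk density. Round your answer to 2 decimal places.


Step 1: Identify the formula: BD = dry mass / volume
Step 2: Substitute values: BD = 591.8 / 373.4
Step 3: BD = 1.58 g/cm^3

1.58


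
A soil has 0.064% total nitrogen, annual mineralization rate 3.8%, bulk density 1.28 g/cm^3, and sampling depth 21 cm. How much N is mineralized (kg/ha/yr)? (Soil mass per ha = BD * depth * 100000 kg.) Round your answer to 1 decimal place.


Step 1: Soil mass per ha = BD * depth * 100000 = 1.28 * 21 * 100000 = 2688000 kg
Step 2: Total N pool = soil mass * N%/100 = 2688000 * 0.064/100 = 1720.32 kg/ha
Step 3: N mineralized = N pool * rate%/100 = 1720.32 * 3.8/100 = 65.4 kg/ha/yr

65.4


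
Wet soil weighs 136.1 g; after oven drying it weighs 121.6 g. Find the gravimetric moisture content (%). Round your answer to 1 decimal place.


Step 1: Water mass = wet - dry = 136.1 - 121.6 = 14.5 g
Step 2: w = 100 * water mass / dry mass
Step 3: w = 100 * 14.5 / 121.6 = 11.9%

11.9


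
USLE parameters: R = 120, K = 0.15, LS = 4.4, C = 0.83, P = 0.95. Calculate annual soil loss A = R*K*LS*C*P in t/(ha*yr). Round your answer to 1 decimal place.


Step 1: A = R * K * LS * C * P
Step 2: R * K = 120 * 0.15 = 18.0
Step 3: (R*K) * LS = 18.0 * 4.4 = 79.2
Step 4: * C * P = 79.2 * 0.83 * 0.95 = 62.4
Step 5: A = 62.4 t/(ha*yr)

62.4


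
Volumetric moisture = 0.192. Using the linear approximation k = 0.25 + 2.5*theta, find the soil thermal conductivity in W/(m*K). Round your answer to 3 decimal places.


Step 1: k = 0.25 + 2.5 * theta
Step 2: k = 0.25 + 2.5 * 0.192
Step 3: k = 0.25 + 0.48
Step 4: k = 0.73 W/(m*K)

0.73


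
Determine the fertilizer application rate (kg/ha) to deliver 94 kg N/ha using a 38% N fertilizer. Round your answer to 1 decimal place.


Step 1: Fertilizer rate = target N / (N content / 100)
Step 2: Rate = 94 / (38 / 100)
Step 3: Rate = 94 / 0.38
Step 4: Rate = 247.4 kg/ha

247.4


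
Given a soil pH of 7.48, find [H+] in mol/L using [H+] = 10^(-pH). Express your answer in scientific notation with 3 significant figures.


Step 1: [H+] = 10^(-pH)
Step 2: [H+] = 10^(-7.48)
Step 3: [H+] = 3.31e-08 mol/L

3.31e-08


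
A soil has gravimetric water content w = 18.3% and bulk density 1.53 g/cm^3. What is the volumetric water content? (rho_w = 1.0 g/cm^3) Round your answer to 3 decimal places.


Step 1: theta = (w / 100) * BD / rho_w
Step 2: theta = (18.3 / 100) * 1.53 / 1.0
Step 3: theta = 0.183 * 1.53
Step 4: theta = 0.28

0.28
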